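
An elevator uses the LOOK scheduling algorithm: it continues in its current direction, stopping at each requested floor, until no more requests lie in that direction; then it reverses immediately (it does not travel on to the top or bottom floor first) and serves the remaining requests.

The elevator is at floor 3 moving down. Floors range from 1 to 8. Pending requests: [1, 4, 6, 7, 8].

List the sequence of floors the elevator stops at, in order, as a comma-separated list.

Current: 3, moving DOWN
Serve below first (descending): [1]
Then reverse, serve above (ascending): [4, 6, 7, 8]

Answer: 1, 4, 6, 7, 8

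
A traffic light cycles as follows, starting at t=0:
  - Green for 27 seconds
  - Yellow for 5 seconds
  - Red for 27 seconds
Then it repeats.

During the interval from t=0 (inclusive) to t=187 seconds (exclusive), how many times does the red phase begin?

Answer: 3

Derivation:
Cycle = 27+5+27 = 59s
red phase starts at t = k*59 + 32 for k=0,1,2,...
Need k*59+32 < 187 → k < 2.627
k ∈ {0, ..., 2} → 3 starts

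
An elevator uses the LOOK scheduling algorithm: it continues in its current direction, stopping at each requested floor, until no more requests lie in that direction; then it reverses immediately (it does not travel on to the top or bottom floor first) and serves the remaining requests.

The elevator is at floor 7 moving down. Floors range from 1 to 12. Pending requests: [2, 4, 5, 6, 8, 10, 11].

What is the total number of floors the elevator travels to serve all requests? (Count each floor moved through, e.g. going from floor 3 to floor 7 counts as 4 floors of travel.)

Answer: 14

Derivation:
Start at floor 7 moving down, LOOK stop order: [6, 5, 4, 2, 8, 10, 11]
  7 → 6: |6-7| = 1, total = 1
  6 → 5: |5-6| = 1, total = 2
  5 → 4: |4-5| = 1, total = 3
  4 → 2: |2-4| = 2, total = 5
  2 → 8: |8-2| = 6, total = 11
  8 → 10: |10-8| = 2, total = 13
  10 → 11: |11-10| = 1, total = 14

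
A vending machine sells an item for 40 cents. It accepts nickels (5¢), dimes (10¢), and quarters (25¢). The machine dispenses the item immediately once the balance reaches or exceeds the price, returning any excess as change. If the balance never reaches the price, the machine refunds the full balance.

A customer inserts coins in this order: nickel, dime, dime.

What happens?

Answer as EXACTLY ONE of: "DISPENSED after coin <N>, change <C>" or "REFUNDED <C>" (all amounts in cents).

Answer: REFUNDED 25

Derivation:
Price: 40¢
Coin 1 (nickel, 5¢): balance = 5¢
Coin 2 (dime, 10¢): balance = 15¢
Coin 3 (dime, 10¢): balance = 25¢
All coins inserted, balance 25¢ < price 40¢ → REFUND 25¢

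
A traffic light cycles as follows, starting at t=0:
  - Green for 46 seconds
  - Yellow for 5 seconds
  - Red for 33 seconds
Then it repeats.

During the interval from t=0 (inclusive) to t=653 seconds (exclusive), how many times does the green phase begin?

Cycle = 46+5+33 = 84s
green phase starts at t = k*84 + 0 for k=0,1,2,...
Need k*84+0 < 653 → k < 7.774
k ∈ {0, ..., 7} → 8 starts

Answer: 8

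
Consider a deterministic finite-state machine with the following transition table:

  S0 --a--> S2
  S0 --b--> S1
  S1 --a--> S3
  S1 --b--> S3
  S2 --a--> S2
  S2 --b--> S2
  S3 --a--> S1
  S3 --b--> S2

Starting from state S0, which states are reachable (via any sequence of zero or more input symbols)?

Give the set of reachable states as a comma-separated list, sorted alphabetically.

BFS from S0:
  visit S0: S0--a-->S2 (new), S0--b-->S1 (new)
  visit S2: S2--a-->S2 (seen), S2--b-->S2 (seen)
  visit S1: S1--a-->S3 (new), S1--b-->S3 (seen)
  visit S3: S3--a-->S1 (seen), S3--b-->S2 (seen)

Answer: S0, S1, S2, S3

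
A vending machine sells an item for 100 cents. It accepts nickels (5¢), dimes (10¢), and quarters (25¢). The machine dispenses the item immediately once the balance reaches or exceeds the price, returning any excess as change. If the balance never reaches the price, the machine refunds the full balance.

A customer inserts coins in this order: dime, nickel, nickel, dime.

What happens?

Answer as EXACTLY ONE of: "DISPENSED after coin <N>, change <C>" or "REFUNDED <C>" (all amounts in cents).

Price: 100¢
Coin 1 (dime, 10¢): balance = 10¢
Coin 2 (nickel, 5¢): balance = 15¢
Coin 3 (nickel, 5¢): balance = 20¢
Coin 4 (dime, 10¢): balance = 30¢
All coins inserted, balance 30¢ < price 100¢ → REFUND 30¢

Answer: REFUNDED 30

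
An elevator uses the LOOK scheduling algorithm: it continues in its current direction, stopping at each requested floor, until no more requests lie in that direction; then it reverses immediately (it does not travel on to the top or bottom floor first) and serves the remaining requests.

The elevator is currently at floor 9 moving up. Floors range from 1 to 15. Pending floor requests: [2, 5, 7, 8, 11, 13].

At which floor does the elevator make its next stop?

Current floor: 9, direction: up
Requests above: [11, 13]
Requests below: [2, 5, 7, 8]
Moving up and requests lie above → nearest above is min([11, 13]) = 11

Answer: 11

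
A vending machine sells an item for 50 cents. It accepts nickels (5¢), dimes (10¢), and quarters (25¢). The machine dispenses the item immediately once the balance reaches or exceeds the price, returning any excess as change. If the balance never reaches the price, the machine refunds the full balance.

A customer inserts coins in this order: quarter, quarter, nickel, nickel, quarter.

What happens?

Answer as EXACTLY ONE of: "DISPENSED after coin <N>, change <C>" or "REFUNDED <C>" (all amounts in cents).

Price: 50¢
Coin 1 (quarter, 25¢): balance = 25¢
Coin 2 (quarter, 25¢): balance = 50¢
  → balance >= price → DISPENSE, change = 50 - 50 = 0¢

Answer: DISPENSED after coin 2, change 0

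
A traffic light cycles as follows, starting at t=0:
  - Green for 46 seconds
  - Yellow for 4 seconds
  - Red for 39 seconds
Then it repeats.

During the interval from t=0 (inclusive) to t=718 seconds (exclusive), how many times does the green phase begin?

Cycle = 46+4+39 = 89s
green phase starts at t = k*89 + 0 for k=0,1,2,...
Need k*89+0 < 718 → k < 8.067
k ∈ {0, ..., 8} → 9 starts

Answer: 9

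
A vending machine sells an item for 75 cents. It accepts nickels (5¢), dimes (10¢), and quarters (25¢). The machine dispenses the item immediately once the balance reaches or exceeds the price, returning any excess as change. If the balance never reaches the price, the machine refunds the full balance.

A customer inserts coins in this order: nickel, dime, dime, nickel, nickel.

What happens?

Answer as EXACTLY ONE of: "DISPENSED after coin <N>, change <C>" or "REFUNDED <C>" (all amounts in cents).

Answer: REFUNDED 35

Derivation:
Price: 75¢
Coin 1 (nickel, 5¢): balance = 5¢
Coin 2 (dime, 10¢): balance = 15¢
Coin 3 (dime, 10¢): balance = 25¢
Coin 4 (nickel, 5¢): balance = 30¢
Coin 5 (nickel, 5¢): balance = 35¢
All coins inserted, balance 35¢ < price 75¢ → REFUND 35¢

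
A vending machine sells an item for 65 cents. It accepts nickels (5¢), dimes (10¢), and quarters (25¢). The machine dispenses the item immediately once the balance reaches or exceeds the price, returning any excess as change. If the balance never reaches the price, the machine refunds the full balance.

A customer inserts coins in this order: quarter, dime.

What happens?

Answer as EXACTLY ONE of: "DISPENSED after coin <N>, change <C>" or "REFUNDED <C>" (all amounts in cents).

Answer: REFUNDED 35

Derivation:
Price: 65¢
Coin 1 (quarter, 25¢): balance = 25¢
Coin 2 (dime, 10¢): balance = 35¢
All coins inserted, balance 35¢ < price 65¢ → REFUND 35¢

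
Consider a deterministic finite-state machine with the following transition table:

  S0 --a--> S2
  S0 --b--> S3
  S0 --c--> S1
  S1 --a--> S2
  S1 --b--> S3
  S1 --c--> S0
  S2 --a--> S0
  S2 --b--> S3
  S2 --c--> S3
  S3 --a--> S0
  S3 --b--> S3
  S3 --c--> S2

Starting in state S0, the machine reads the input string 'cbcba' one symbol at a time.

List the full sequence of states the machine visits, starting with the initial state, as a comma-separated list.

Answer: S0, S1, S3, S2, S3, S0

Derivation:
Start: S0
  read 'c': S0 --c--> S1
  read 'b': S1 --b--> S3
  read 'c': S3 --c--> S2
  read 'b': S2 --b--> S3
  read 'a': S3 --a--> S0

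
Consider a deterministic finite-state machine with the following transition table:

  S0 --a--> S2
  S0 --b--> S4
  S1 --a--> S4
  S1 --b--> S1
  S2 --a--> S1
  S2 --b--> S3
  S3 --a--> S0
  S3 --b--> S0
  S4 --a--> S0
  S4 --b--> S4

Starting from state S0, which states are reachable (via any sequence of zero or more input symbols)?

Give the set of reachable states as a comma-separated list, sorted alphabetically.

Answer: S0, S1, S2, S3, S4

Derivation:
BFS from S0:
  visit S0: S0--a-->S2 (new), S0--b-->S4 (new)
  visit S2: S2--a-->S1 (new), S2--b-->S3 (new)
  visit S4: S4--a-->S0 (seen), S4--b-->S4 (seen)
  visit S1: S1--a-->S4 (seen), S1--b-->S1 (seen)
  visit S3: S3--a-->S0 (seen), S3--b-->S0 (seen)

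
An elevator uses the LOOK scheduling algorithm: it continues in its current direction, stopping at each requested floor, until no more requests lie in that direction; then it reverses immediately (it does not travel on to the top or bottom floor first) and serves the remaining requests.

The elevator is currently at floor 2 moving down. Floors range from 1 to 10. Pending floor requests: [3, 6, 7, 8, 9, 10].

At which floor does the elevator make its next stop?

Answer: 3

Derivation:
Current floor: 2, direction: down
Requests above: [3, 6, 7, 8, 9, 10]
Requests below: []
Moving down but no requests below → reverse; nearest above is min([3, 6, 7, 8, 9, 10]) = 3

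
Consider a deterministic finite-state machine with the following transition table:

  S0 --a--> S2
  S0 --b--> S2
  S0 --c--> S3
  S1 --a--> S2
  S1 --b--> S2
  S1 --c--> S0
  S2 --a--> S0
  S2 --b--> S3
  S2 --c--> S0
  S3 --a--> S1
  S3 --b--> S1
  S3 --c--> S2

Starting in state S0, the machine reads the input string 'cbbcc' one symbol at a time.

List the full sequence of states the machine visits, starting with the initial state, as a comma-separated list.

Answer: S0, S3, S1, S2, S0, S3

Derivation:
Start: S0
  read 'c': S0 --c--> S3
  read 'b': S3 --b--> S1
  read 'b': S1 --b--> S2
  read 'c': S2 --c--> S0
  read 'c': S0 --c--> S3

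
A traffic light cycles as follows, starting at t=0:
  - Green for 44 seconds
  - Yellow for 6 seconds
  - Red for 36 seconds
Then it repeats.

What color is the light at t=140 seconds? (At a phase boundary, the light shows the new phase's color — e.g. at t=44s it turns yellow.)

Answer: red

Derivation:
Cycle length = 44 + 6 + 36 = 86s
t = 140, phase_t = 140 mod 86 = 54
54 >= 50 → RED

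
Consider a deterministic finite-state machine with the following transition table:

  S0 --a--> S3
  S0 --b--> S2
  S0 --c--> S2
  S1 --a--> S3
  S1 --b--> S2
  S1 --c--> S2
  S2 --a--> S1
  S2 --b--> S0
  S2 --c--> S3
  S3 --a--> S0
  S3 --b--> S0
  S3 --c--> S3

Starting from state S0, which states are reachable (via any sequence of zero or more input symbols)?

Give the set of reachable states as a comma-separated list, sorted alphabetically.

Answer: S0, S1, S2, S3

Derivation:
BFS from S0:
  visit S0: S0--a-->S3 (new), S0--b-->S2 (new), S0--c-->S2 (seen)
  visit S3: S3--a-->S0 (seen), S3--b-->S0 (seen), S3--c-->S3 (seen)
  visit S2: S2--a-->S1 (new), S2--b-->S0 (seen), S2--c-->S3 (seen)
  visit S1: S1--a-->S3 (seen), S1--b-->S2 (seen), S1--c-->S2 (seen)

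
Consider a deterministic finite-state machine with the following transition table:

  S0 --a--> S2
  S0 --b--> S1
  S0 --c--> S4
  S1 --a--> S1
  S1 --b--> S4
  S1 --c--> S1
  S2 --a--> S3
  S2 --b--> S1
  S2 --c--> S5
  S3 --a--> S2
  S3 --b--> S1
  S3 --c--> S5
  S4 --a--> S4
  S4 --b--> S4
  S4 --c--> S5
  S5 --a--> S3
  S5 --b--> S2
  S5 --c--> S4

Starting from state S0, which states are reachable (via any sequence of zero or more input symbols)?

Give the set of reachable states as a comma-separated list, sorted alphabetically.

Answer: S0, S1, S2, S3, S4, S5

Derivation:
BFS from S0:
  visit S0: S0--a-->S2 (new), S0--b-->S1 (new), S0--c-->S4 (new)
  visit S2: S2--a-->S3 (new), S2--b-->S1 (seen), S2--c-->S5 (new)
  visit S1: S1--a-->S1 (seen), S1--b-->S4 (seen), S1--c-->S1 (seen)
  visit S4: S4--a-->S4 (seen), S4--b-->S4 (seen), S4--c-->S5 (seen)
  visit S3: S3--a-->S2 (seen), S3--b-->S1 (seen), S3--c-->S5 (seen)
  visit S5: S5--a-->S3 (seen), S5--b-->S2 (seen), S5--c-->S4 (seen)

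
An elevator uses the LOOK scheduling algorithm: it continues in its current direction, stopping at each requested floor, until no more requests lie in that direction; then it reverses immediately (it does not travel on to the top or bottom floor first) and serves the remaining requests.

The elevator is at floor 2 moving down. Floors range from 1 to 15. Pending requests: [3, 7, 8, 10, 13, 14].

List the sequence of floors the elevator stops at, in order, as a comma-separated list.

Current: 2, moving DOWN
Serve below first (descending): []
Then reverse, serve above (ascending): [3, 7, 8, 10, 13, 14]

Answer: 3, 7, 8, 10, 13, 14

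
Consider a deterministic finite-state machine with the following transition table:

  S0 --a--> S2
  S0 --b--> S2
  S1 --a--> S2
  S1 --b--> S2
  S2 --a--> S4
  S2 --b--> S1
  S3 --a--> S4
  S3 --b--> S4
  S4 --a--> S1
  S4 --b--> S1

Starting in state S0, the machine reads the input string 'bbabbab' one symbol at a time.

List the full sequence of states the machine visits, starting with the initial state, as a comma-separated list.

Answer: S0, S2, S1, S2, S1, S2, S4, S1

Derivation:
Start: S0
  read 'b': S0 --b--> S2
  read 'b': S2 --b--> S1
  read 'a': S1 --a--> S2
  read 'b': S2 --b--> S1
  read 'b': S1 --b--> S2
  read 'a': S2 --a--> S4
  read 'b': S4 --b--> S1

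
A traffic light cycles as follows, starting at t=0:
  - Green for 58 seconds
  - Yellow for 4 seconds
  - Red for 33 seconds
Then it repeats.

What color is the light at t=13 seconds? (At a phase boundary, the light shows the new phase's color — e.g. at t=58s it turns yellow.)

Cycle length = 58 + 4 + 33 = 95s
t = 13, phase_t = 13 mod 95 = 13
13 < 58 (green end) → GREEN

Answer: green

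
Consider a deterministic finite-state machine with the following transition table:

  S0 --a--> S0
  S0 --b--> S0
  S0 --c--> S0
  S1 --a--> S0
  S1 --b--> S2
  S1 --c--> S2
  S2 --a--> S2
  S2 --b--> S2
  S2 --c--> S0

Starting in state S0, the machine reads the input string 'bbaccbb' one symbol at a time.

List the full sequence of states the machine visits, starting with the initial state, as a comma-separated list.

Start: S0
  read 'b': S0 --b--> S0
  read 'b': S0 --b--> S0
  read 'a': S0 --a--> S0
  read 'c': S0 --c--> S0
  read 'c': S0 --c--> S0
  read 'b': S0 --b--> S0
  read 'b': S0 --b--> S0

Answer: S0, S0, S0, S0, S0, S0, S0, S0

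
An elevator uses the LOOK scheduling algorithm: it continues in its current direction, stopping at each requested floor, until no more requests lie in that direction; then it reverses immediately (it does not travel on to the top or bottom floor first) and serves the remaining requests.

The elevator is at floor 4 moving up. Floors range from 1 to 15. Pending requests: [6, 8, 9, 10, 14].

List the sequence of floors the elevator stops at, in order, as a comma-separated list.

Current: 4, moving UP
Serve above first (ascending): [6, 8, 9, 10, 14]
Then reverse, serve below (descending): []

Answer: 6, 8, 9, 10, 14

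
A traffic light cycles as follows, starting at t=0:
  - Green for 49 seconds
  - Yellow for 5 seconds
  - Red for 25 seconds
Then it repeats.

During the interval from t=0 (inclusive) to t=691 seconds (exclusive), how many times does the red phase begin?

Cycle = 49+5+25 = 79s
red phase starts at t = k*79 + 54 for k=0,1,2,...
Need k*79+54 < 691 → k < 8.063
k ∈ {0, ..., 8} → 9 starts

Answer: 9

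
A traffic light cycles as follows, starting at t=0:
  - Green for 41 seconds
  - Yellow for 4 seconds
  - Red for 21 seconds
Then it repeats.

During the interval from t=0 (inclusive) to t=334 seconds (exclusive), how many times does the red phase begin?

Answer: 5

Derivation:
Cycle = 41+4+21 = 66s
red phase starts at t = k*66 + 45 for k=0,1,2,...
Need k*66+45 < 334 → k < 4.379
k ∈ {0, ..., 4} → 5 starts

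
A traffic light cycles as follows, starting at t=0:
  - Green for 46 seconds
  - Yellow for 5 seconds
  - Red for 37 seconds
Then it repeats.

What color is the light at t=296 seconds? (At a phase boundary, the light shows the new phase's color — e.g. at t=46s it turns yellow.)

Answer: green

Derivation:
Cycle length = 46 + 5 + 37 = 88s
t = 296, phase_t = 296 mod 88 = 32
32 < 46 (green end) → GREEN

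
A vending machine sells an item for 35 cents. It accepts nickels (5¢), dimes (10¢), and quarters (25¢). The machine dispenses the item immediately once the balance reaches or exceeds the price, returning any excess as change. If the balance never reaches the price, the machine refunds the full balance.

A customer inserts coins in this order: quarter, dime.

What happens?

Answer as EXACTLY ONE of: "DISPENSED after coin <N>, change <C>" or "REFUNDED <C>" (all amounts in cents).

Answer: DISPENSED after coin 2, change 0

Derivation:
Price: 35¢
Coin 1 (quarter, 25¢): balance = 25¢
Coin 2 (dime, 10¢): balance = 35¢
  → balance >= price → DISPENSE, change = 35 - 35 = 0¢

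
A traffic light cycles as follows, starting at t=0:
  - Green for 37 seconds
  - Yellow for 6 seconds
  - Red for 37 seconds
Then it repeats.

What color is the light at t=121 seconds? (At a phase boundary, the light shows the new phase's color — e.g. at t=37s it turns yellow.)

Answer: yellow

Derivation:
Cycle length = 37 + 6 + 37 = 80s
t = 121, phase_t = 121 mod 80 = 41
37 <= 41 < 43 (yellow end) → YELLOW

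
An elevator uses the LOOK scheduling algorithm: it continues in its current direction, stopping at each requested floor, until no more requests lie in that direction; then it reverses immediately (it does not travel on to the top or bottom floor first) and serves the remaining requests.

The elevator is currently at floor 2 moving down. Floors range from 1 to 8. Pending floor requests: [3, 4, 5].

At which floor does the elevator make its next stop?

Current floor: 2, direction: down
Requests above: [3, 4, 5]
Requests below: []
Moving down but no requests below → reverse; nearest above is min([3, 4, 5]) = 3

Answer: 3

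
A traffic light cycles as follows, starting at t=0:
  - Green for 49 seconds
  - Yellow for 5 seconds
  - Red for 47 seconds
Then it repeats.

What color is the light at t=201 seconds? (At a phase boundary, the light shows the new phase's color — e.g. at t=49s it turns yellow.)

Cycle length = 49 + 5 + 47 = 101s
t = 201, phase_t = 201 mod 101 = 100
100 >= 54 → RED

Answer: red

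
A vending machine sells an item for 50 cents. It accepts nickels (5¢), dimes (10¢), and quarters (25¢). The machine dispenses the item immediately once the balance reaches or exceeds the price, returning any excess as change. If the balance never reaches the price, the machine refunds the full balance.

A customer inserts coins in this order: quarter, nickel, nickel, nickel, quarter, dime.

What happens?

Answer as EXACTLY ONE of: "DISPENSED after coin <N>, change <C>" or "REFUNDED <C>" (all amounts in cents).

Price: 50¢
Coin 1 (quarter, 25¢): balance = 25¢
Coin 2 (nickel, 5¢): balance = 30¢
Coin 3 (nickel, 5¢): balance = 35¢
Coin 4 (nickel, 5¢): balance = 40¢
Coin 5 (quarter, 25¢): balance = 65¢
  → balance >= price → DISPENSE, change = 65 - 50 = 15¢

Answer: DISPENSED after coin 5, change 15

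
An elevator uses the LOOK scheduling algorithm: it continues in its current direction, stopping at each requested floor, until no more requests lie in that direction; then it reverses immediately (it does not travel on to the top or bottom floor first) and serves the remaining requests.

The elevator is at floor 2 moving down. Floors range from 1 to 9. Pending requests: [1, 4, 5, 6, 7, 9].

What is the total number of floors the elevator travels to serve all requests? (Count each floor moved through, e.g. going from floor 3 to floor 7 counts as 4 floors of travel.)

Answer: 9

Derivation:
Start at floor 2 moving down, LOOK stop order: [1, 4, 5, 6, 7, 9]
  2 → 1: |1-2| = 1, total = 1
  1 → 4: |4-1| = 3, total = 4
  4 → 5: |5-4| = 1, total = 5
  5 → 6: |6-5| = 1, total = 6
  6 → 7: |7-6| = 1, total = 7
  7 → 9: |9-7| = 2, total = 9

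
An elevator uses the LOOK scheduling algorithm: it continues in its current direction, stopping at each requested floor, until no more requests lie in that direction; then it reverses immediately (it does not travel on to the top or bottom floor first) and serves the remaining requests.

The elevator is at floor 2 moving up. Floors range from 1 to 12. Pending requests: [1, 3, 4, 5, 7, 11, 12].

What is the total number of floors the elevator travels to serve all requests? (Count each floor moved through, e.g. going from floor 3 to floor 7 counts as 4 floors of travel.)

Start at floor 2 moving up, LOOK stop order: [3, 4, 5, 7, 11, 12, 1]
  2 → 3: |3-2| = 1, total = 1
  3 → 4: |4-3| = 1, total = 2
  4 → 5: |5-4| = 1, total = 3
  5 → 7: |7-5| = 2, total = 5
  7 → 11: |11-7| = 4, total = 9
  11 → 12: |12-11| = 1, total = 10
  12 → 1: |1-12| = 11, total = 21

Answer: 21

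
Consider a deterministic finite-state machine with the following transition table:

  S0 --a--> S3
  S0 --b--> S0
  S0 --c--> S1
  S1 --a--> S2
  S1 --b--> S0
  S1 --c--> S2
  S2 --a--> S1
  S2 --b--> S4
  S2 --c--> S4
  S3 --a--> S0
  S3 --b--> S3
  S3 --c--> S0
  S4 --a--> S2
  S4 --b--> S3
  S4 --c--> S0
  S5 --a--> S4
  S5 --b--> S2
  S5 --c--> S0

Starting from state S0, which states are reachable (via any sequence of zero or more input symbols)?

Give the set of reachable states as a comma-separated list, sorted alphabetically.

Answer: S0, S1, S2, S3, S4

Derivation:
BFS from S0:
  visit S0: S0--a-->S3 (new), S0--b-->S0 (seen), S0--c-->S1 (new)
  visit S3: S3--a-->S0 (seen), S3--b-->S3 (seen), S3--c-->S0 (seen)
  visit S1: S1--a-->S2 (new), S1--b-->S0 (seen), S1--c-->S2 (seen)
  visit S2: S2--a-->S1 (seen), S2--b-->S4 (new), S2--c-->S4 (seen)
  visit S4: S4--a-->S2 (seen), S4--b-->S3 (seen), S4--c-->S0 (seen)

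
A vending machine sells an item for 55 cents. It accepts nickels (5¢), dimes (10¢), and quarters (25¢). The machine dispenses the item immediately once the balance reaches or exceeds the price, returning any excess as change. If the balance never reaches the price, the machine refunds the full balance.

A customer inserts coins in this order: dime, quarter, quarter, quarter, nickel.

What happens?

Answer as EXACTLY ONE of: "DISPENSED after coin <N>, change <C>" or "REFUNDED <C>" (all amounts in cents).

Price: 55¢
Coin 1 (dime, 10¢): balance = 10¢
Coin 2 (quarter, 25¢): balance = 35¢
Coin 3 (quarter, 25¢): balance = 60¢
  → balance >= price → DISPENSE, change = 60 - 55 = 5¢

Answer: DISPENSED after coin 3, change 5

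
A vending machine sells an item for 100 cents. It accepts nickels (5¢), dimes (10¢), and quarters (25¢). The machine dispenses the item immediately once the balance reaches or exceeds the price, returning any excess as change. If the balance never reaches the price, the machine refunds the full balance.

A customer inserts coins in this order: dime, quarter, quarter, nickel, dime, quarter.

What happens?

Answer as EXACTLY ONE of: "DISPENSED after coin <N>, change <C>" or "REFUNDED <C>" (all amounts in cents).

Price: 100¢
Coin 1 (dime, 10¢): balance = 10¢
Coin 2 (quarter, 25¢): balance = 35¢
Coin 3 (quarter, 25¢): balance = 60¢
Coin 4 (nickel, 5¢): balance = 65¢
Coin 5 (dime, 10¢): balance = 75¢
Coin 6 (quarter, 25¢): balance = 100¢
  → balance >= price → DISPENSE, change = 100 - 100 = 0¢

Answer: DISPENSED after coin 6, change 0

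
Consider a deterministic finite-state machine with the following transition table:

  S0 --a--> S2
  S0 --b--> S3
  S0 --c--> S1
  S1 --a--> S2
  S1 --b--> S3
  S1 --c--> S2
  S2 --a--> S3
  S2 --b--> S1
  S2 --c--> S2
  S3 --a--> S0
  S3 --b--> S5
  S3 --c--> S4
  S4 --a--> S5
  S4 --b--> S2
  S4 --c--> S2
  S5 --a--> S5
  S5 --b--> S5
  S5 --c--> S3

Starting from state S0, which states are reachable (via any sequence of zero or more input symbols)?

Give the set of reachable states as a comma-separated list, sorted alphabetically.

BFS from S0:
  visit S0: S0--a-->S2 (new), S0--b-->S3 (new), S0--c-->S1 (new)
  visit S2: S2--a-->S3 (seen), S2--b-->S1 (seen), S2--c-->S2 (seen)
  visit S3: S3--a-->S0 (seen), S3--b-->S5 (new), S3--c-->S4 (new)
  visit S1: S1--a-->S2 (seen), S1--b-->S3 (seen), S1--c-->S2 (seen)
  visit S5: S5--a-->S5 (seen), S5--b-->S5 (seen), S5--c-->S3 (seen)
  visit S4: S4--a-->S5 (seen), S4--b-->S2 (seen), S4--c-->S2 (seen)

Answer: S0, S1, S2, S3, S4, S5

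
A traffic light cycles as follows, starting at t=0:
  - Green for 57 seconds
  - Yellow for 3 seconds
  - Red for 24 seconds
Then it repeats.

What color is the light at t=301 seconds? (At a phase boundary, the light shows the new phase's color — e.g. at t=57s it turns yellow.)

Answer: green

Derivation:
Cycle length = 57 + 3 + 24 = 84s
t = 301, phase_t = 301 mod 84 = 49
49 < 57 (green end) → GREEN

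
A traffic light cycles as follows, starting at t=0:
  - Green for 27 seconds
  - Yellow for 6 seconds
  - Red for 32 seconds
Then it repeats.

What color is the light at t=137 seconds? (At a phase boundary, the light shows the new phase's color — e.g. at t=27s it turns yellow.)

Cycle length = 27 + 6 + 32 = 65s
t = 137, phase_t = 137 mod 65 = 7
7 < 27 (green end) → GREEN

Answer: green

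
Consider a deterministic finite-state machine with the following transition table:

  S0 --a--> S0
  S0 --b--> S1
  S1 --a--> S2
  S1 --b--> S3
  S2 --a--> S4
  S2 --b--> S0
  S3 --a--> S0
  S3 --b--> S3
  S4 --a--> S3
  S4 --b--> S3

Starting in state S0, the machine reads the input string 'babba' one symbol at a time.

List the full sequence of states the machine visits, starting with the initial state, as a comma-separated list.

Start: S0
  read 'b': S0 --b--> S1
  read 'a': S1 --a--> S2
  read 'b': S2 --b--> S0
  read 'b': S0 --b--> S1
  read 'a': S1 --a--> S2

Answer: S0, S1, S2, S0, S1, S2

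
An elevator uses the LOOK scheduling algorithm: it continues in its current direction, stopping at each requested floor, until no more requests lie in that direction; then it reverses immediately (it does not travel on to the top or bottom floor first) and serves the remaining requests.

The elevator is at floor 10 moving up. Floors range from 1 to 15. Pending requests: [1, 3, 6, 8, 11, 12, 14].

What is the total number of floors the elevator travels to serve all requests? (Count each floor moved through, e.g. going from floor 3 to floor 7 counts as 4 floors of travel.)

Start at floor 10 moving up, LOOK stop order: [11, 12, 14, 8, 6, 3, 1]
  10 → 11: |11-10| = 1, total = 1
  11 → 12: |12-11| = 1, total = 2
  12 → 14: |14-12| = 2, total = 4
  14 → 8: |8-14| = 6, total = 10
  8 → 6: |6-8| = 2, total = 12
  6 → 3: |3-6| = 3, total = 15
  3 → 1: |1-3| = 2, total = 17

Answer: 17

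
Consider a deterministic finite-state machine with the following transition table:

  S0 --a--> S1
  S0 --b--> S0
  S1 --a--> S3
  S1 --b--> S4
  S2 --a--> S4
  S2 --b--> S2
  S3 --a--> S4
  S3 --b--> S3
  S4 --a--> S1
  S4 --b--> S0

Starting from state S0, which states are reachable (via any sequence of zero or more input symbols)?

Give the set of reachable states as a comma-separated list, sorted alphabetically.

Answer: S0, S1, S3, S4

Derivation:
BFS from S0:
  visit S0: S0--a-->S1 (new), S0--b-->S0 (seen)
  visit S1: S1--a-->S3 (new), S1--b-->S4 (new)
  visit S3: S3--a-->S4 (seen), S3--b-->S3 (seen)
  visit S4: S4--a-->S1 (seen), S4--b-->S0 (seen)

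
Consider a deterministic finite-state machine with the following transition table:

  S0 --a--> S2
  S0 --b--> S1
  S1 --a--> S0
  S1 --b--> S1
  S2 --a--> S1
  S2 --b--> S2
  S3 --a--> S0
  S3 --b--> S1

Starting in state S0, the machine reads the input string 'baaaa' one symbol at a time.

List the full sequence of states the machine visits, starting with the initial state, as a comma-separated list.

Answer: S0, S1, S0, S2, S1, S0

Derivation:
Start: S0
  read 'b': S0 --b--> S1
  read 'a': S1 --a--> S0
  read 'a': S0 --a--> S2
  read 'a': S2 --a--> S1
  read 'a': S1 --a--> S0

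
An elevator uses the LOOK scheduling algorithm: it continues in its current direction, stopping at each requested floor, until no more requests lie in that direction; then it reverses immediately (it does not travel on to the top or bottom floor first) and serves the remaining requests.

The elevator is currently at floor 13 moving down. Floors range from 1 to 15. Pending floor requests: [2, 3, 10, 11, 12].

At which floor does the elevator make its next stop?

Answer: 12

Derivation:
Current floor: 13, direction: down
Requests above: []
Requests below: [2, 3, 10, 11, 12]
Moving down and requests lie below → nearest below is max([2, 3, 10, 11, 12]) = 12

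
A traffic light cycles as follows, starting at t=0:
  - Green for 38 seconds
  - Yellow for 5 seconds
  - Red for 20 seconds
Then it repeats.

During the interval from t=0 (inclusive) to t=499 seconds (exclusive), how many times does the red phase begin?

Answer: 8

Derivation:
Cycle = 38+5+20 = 63s
red phase starts at t = k*63 + 43 for k=0,1,2,...
Need k*63+43 < 499 → k < 7.238
k ∈ {0, ..., 7} → 8 starts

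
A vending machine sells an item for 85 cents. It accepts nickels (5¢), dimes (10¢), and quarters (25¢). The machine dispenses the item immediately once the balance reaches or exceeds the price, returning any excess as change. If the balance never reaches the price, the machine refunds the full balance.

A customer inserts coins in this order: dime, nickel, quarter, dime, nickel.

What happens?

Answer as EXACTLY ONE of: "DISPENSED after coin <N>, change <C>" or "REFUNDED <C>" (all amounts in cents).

Price: 85¢
Coin 1 (dime, 10¢): balance = 10¢
Coin 2 (nickel, 5¢): balance = 15¢
Coin 3 (quarter, 25¢): balance = 40¢
Coin 4 (dime, 10¢): balance = 50¢
Coin 5 (nickel, 5¢): balance = 55¢
All coins inserted, balance 55¢ < price 85¢ → REFUND 55¢

Answer: REFUNDED 55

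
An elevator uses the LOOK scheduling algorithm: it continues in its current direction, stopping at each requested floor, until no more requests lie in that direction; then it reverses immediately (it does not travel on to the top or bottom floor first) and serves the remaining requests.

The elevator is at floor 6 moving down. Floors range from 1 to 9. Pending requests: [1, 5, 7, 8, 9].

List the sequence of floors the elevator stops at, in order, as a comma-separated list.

Current: 6, moving DOWN
Serve below first (descending): [5, 1]
Then reverse, serve above (ascending): [7, 8, 9]

Answer: 5, 1, 7, 8, 9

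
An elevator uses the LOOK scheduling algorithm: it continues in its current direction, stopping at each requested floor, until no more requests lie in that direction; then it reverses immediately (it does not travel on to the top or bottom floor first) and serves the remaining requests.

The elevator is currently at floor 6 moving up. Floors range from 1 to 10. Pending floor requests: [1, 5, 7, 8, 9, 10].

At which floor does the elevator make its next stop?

Answer: 7

Derivation:
Current floor: 6, direction: up
Requests above: [7, 8, 9, 10]
Requests below: [1, 5]
Moving up and requests lie above → nearest above is min([7, 8, 9, 10]) = 7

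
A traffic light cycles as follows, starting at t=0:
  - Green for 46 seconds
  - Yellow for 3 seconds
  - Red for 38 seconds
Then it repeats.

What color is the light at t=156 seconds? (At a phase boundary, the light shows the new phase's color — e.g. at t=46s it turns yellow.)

Cycle length = 46 + 3 + 38 = 87s
t = 156, phase_t = 156 mod 87 = 69
69 >= 49 → RED

Answer: red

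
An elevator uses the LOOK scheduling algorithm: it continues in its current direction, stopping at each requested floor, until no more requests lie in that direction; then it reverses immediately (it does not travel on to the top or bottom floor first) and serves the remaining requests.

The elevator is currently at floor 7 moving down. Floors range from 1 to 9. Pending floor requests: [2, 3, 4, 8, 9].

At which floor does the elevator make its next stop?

Current floor: 7, direction: down
Requests above: [8, 9]
Requests below: [2, 3, 4]
Moving down and requests lie below → nearest below is max([2, 3, 4]) = 4

Answer: 4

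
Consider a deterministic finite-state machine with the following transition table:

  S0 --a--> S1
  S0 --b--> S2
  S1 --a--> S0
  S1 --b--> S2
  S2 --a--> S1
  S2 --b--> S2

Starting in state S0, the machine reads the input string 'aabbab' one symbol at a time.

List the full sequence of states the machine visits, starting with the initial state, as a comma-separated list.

Answer: S0, S1, S0, S2, S2, S1, S2

Derivation:
Start: S0
  read 'a': S0 --a--> S1
  read 'a': S1 --a--> S0
  read 'b': S0 --b--> S2
  read 'b': S2 --b--> S2
  read 'a': S2 --a--> S1
  read 'b': S1 --b--> S2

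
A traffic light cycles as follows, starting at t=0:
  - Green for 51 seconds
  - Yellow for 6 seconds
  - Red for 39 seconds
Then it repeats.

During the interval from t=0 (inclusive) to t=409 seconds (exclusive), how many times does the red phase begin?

Answer: 4

Derivation:
Cycle = 51+6+39 = 96s
red phase starts at t = k*96 + 57 for k=0,1,2,...
Need k*96+57 < 409 → k < 3.667
k ∈ {0, ..., 3} → 4 starts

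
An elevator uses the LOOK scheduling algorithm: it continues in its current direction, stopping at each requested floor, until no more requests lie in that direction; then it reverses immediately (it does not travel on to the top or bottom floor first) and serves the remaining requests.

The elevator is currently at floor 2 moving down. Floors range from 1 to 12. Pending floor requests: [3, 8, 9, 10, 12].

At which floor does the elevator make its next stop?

Answer: 3

Derivation:
Current floor: 2, direction: down
Requests above: [3, 8, 9, 10, 12]
Requests below: []
Moving down but no requests below → reverse; nearest above is min([3, 8, 9, 10, 12]) = 3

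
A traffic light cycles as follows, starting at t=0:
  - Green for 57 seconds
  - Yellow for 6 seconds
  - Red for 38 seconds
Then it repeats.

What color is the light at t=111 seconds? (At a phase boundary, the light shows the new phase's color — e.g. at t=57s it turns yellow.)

Cycle length = 57 + 6 + 38 = 101s
t = 111, phase_t = 111 mod 101 = 10
10 < 57 (green end) → GREEN

Answer: green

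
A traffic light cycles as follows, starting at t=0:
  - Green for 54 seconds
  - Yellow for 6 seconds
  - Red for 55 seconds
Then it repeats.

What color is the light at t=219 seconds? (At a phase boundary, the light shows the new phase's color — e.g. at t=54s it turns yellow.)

Answer: red

Derivation:
Cycle length = 54 + 6 + 55 = 115s
t = 219, phase_t = 219 mod 115 = 104
104 >= 60 → RED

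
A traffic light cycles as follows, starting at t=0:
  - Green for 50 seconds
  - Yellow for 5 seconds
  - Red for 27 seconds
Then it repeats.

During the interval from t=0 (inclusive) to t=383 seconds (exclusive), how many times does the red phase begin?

Answer: 4

Derivation:
Cycle = 50+5+27 = 82s
red phase starts at t = k*82 + 55 for k=0,1,2,...
Need k*82+55 < 383 → k < 4.000
k ∈ {0, ..., 3} → 4 starts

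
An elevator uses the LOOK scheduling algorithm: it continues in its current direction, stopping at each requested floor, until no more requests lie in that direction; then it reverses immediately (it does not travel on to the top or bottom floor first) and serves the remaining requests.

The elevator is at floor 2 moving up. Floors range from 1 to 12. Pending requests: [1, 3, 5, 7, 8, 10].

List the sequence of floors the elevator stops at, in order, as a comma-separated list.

Answer: 3, 5, 7, 8, 10, 1

Derivation:
Current: 2, moving UP
Serve above first (ascending): [3, 5, 7, 8, 10]
Then reverse, serve below (descending): [1]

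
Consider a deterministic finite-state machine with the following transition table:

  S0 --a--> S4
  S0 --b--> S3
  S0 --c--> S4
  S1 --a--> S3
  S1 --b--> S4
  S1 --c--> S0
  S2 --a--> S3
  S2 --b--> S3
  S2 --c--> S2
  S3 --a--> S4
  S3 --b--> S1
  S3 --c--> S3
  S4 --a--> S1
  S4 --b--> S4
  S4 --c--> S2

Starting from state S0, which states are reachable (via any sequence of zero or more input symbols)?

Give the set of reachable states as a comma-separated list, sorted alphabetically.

BFS from S0:
  visit S0: S0--a-->S4 (new), S0--b-->S3 (new), S0--c-->S4 (seen)
  visit S4: S4--a-->S1 (new), S4--b-->S4 (seen), S4--c-->S2 (new)
  visit S3: S3--a-->S4 (seen), S3--b-->S1 (seen), S3--c-->S3 (seen)
  visit S1: S1--a-->S3 (seen), S1--b-->S4 (seen), S1--c-->S0 (seen)
  visit S2: S2--a-->S3 (seen), S2--b-->S3 (seen), S2--c-->S2 (seen)

Answer: S0, S1, S2, S3, S4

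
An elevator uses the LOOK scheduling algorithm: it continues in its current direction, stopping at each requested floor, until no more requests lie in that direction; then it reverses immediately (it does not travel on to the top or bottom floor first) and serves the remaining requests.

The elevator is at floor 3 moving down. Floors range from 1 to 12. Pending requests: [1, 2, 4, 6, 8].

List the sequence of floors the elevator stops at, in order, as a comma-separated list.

Current: 3, moving DOWN
Serve below first (descending): [2, 1]
Then reverse, serve above (ascending): [4, 6, 8]

Answer: 2, 1, 4, 6, 8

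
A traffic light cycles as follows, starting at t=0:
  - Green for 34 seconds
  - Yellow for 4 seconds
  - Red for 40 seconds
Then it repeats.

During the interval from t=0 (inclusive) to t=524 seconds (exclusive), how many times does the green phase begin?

Cycle = 34+4+40 = 78s
green phase starts at t = k*78 + 0 for k=0,1,2,...
Need k*78+0 < 524 → k < 6.718
k ∈ {0, ..., 6} → 7 starts

Answer: 7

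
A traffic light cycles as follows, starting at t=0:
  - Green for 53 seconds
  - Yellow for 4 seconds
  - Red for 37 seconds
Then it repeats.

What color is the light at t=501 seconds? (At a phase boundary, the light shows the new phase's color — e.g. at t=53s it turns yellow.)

Answer: green

Derivation:
Cycle length = 53 + 4 + 37 = 94s
t = 501, phase_t = 501 mod 94 = 31
31 < 53 (green end) → GREEN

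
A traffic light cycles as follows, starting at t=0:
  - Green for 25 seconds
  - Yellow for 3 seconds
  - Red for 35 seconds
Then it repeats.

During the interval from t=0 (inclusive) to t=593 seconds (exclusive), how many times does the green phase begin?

Answer: 10

Derivation:
Cycle = 25+3+35 = 63s
green phase starts at t = k*63 + 0 for k=0,1,2,...
Need k*63+0 < 593 → k < 9.413
k ∈ {0, ..., 9} → 10 starts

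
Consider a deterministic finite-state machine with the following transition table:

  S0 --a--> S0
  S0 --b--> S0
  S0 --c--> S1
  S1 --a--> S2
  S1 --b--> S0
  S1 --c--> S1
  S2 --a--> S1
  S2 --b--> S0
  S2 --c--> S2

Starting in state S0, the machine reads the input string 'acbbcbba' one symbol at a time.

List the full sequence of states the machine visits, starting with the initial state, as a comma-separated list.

Start: S0
  read 'a': S0 --a--> S0
  read 'c': S0 --c--> S1
  read 'b': S1 --b--> S0
  read 'b': S0 --b--> S0
  read 'c': S0 --c--> S1
  read 'b': S1 --b--> S0
  read 'b': S0 --b--> S0
  read 'a': S0 --a--> S0

Answer: S0, S0, S1, S0, S0, S1, S0, S0, S0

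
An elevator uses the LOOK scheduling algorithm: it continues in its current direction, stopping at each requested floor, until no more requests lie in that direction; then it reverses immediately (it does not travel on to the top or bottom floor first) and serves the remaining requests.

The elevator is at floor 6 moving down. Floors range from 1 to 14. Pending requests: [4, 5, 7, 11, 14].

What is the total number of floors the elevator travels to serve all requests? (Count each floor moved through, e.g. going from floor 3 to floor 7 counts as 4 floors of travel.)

Answer: 12

Derivation:
Start at floor 6 moving down, LOOK stop order: [5, 4, 7, 11, 14]
  6 → 5: |5-6| = 1, total = 1
  5 → 4: |4-5| = 1, total = 2
  4 → 7: |7-4| = 3, total = 5
  7 → 11: |11-7| = 4, total = 9
  11 → 14: |14-11| = 3, total = 12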